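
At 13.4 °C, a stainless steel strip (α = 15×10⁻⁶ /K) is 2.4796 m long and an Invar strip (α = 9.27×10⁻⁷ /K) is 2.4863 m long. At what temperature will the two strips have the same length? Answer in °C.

Equal length when α₁L₁ΔT − α₂L₂ΔT = L₂ − L₁ = 6.70×10⁻³ m
α₁L₁ = 3.7194×10⁻⁵, α₂L₂ = 2.3048001×10⁻⁶ → Δ(αL) = 3.48891999×10⁻⁵ m/K
ΔT = 6.70×10⁻³ / 3.48891999×10⁻⁵ = 192.037 K, so T = 13.4 + 192.037 = 205.437 °C

T = 205.4 °C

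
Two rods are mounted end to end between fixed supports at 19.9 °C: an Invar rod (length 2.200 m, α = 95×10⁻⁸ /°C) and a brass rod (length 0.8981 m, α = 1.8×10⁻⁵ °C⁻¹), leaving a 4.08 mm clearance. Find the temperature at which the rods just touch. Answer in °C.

T = 243 °C

α₁L₁ = 2.090×10⁻⁶ m/K, α₂L₂ = 1.61658×10⁻⁵ m/K → total 1.82558×10⁻⁵ m/K
ΔT = g/(α₁L₁+α₂L₂) = 4.08×10⁻³ / 1.82558×10⁻⁵ = 223.49 K
T = 19.9 + 223.49 = 243.39 °C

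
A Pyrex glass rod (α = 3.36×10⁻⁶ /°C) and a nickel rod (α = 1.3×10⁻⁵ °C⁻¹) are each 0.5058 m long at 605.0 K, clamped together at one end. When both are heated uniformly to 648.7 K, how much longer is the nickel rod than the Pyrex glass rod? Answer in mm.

0.213 mm

ΔT = 43.7 K
Pyrex glass: ΔL = 3.36×10⁻⁶ × 0.5058 m × 43.7 = 7.4268×10⁻⁵ m = 0.074268 mm
nickel: ΔL = 1.3×10⁻⁵ × 0.5058 m × 43.7 = 2.8734×10⁻⁴ m = 0.28734 mm
difference = 0.28734 − 0.074268 = 0.213072 mm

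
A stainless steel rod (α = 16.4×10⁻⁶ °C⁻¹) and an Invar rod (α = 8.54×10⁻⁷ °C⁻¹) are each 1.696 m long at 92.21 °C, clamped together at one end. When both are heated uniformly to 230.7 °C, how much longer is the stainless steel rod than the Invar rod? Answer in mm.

ΔT = 138.49 K
stainless steel: ΔL = 16.4×10⁻⁶ × 1.696 m × 138.49 = 3.8520×10⁻³ m = 3.8520 mm
Invar: ΔL = 8.54×10⁻⁷ × 1.696 m × 138.49 = 2.0059×10⁻⁴ m = 0.20059 mm
difference = 3.8520 − 0.20059 = 3.65141 mm

3.65 mm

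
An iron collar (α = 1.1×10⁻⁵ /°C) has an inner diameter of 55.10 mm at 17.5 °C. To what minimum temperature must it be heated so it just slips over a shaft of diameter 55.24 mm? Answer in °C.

T = 248 °C

Required Δd = 55.24 − 55.10 = 0.14 mm
Δd = αd₀ΔT ⇒ ΔT = Δd/(αd₀) = 0.14 / (1.1×10⁻⁵ × 55.10) = 230.98 K
T_min = 17.5 + 230.98 = 248.48 °C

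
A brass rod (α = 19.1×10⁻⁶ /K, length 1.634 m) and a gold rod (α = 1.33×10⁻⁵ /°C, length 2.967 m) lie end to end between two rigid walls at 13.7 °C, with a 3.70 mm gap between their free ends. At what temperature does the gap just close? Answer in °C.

α₁L₁ = 3.12094×10⁻⁵ m/K, α₂L₂ = 3.94611×10⁻⁵ m/K → total 7.06705×10⁻⁵ m/K
ΔT = g/(α₁L₁+α₂L₂) = 3.70×10⁻³ / 7.06705×10⁻⁵ = 52.356 K
T = 13.7 + 52.356 = 66.056 °C

T = 66.1 °C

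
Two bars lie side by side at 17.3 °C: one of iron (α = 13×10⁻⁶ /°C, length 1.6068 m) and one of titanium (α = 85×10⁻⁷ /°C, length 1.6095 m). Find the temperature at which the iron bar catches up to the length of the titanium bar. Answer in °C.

L₁(1 + α₁ΔT) = L₂(1 + α₂ΔT) ⇒ ΔT = (L₂ − L₁)/(α₁L₁ − α₂L₂)
L₂ − L₁ = 1.6095 − 1.6068 = 2.70×10⁻³ m
α₁L₁ − α₂L₂ = 13×10⁻⁶×1.6068 − 85×10⁻⁷×1.6095 = 7.20765×10⁻⁶ m/K
ΔT = 2.70×10⁻³ / 7.20765×10⁻⁶ = 374.602 K
T = 17.3 + 374.602 = 391.902 °C

T = 391.9 °C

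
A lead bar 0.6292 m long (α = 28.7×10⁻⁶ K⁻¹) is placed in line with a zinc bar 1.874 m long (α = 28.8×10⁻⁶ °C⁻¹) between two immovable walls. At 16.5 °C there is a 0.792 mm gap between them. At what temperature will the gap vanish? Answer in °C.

Gap closes when ΔL₁ + ΔL₂ = 0.792 mm = 7.92×10⁻⁴ m
(α₁L₁ + α₂L₂)ΔT = g
α₁L₁ + α₂L₂ = 28.7×10⁻⁶×0.6292 + 28.8×10⁻⁶×1.874 = 7.202924×10⁻⁵ m/K
ΔT = 7.92×10⁻⁴ / 7.202924×10⁻⁵ = 10.996 K
T = 16.5 + 10.996 = 27.496 °C

T = 27.5 °C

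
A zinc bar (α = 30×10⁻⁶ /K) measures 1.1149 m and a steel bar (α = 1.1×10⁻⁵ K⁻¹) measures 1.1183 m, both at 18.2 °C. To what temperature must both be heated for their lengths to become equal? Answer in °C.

T = 179.0 °C

L₁(1 + α₁ΔT) = L₂(1 + α₂ΔT) ⇒ ΔT = (L₂ − L₁)/(α₁L₁ − α₂L₂)
L₂ − L₁ = 1.1183 − 1.1149 = 3.40×10⁻³ m
α₁L₁ − α₂L₂ = 30×10⁻⁶×1.1149 − 1.1×10⁻⁵×1.1183 = 2.11457×10⁻⁵ m/K
ΔT = 3.40×10⁻³ / 2.11457×10⁻⁵ = 160.789 K
T = 18.2 + 160.789 = 178.989 °C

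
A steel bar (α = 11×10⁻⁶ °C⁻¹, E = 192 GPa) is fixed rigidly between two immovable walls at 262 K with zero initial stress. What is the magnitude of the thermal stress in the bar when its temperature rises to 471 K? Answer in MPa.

σ = 441 MPa

Fully constrained: the free strain ε = αΔT is blocked, so σ = Eε = EαΔT.
|ΔT| = 209 K
σ = 192×10⁹ × 11×10⁻⁶ × 209 = 4.41×10⁸ Pa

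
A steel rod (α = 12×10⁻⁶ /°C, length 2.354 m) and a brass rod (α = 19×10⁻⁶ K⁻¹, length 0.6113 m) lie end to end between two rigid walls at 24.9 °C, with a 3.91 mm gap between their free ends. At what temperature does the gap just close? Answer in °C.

α₁L₁ = 2.8248×10⁻⁵ m/K, α₂L₂ = 1.16147×10⁻⁵ m/K → total 3.98627×10⁻⁵ m/K
ΔT = g/(α₁L₁+α₂L₂) = 3.91×10⁻³ / 3.98627×10⁻⁵ = 98.09 K
T = 24.9 + 98.09 = 122.99 °C

T = 123 °C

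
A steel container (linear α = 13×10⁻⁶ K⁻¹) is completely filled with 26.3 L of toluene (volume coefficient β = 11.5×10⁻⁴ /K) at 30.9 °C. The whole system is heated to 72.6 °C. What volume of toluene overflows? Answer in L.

The container also expands: β_container ≈ 3α = 3.9×10⁻⁵ /K
Net overflow = V₀(β_liq − 3α_cont)ΔT
β − 3α = 1.15×10⁻³ − 3.9×10⁻⁵ = 1.111×10⁻³ /K; ΔT = 41.7 K
ΔV = 26.3 × 1.111×10⁻³ × 41.7 = 1.22 L

1.22 L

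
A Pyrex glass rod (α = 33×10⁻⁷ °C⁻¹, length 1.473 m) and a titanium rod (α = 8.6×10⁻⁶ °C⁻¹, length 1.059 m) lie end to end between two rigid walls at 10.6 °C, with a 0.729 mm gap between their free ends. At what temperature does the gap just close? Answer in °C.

Gap closes when ΔL₁ + ΔL₂ = 0.729 mm = 7.29×10⁻⁴ m
(α₁L₁ + α₂L₂)ΔT = g
α₁L₁ + α₂L₂ = 33×10⁻⁷×1.473 + 8.6×10⁻⁶×1.059 = 1.39683×10⁻⁵ m/K
ΔT = 7.29×10⁻⁴ / 1.39683×10⁻⁵ = 52.190 K
T = 10.6 + 52.190 = 62.790 °C

T = 62.8 °C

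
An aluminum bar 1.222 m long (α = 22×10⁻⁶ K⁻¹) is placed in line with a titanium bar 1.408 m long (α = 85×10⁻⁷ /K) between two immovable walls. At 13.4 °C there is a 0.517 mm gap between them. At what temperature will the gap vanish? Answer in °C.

T = 26.7 °C

α₁L₁ = 2.6884×10⁻⁵ m/K, α₂L₂ = 1.1968×10⁻⁵ m/K → total 3.8852×10⁻⁵ m/K
ΔT = g/(α₁L₁+α₂L₂) = 5.17×10⁻⁴ / 3.8852×10⁻⁵ = 13.307 K
T = 13.4 + 13.307 = 26.707 °C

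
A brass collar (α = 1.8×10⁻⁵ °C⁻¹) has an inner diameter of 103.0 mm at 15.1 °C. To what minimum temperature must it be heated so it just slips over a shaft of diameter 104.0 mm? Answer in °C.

T = 554 °C

Required Δd = 104.0 − 103.0 = 1.0 mm
Δd = αd₀ΔT ⇒ ΔT = Δd/(αd₀) = 1.0 / (1.8×10⁻⁵ × 103.0) = 539.37 K
T_min = 15.1 + 539.37 = 554.47 °C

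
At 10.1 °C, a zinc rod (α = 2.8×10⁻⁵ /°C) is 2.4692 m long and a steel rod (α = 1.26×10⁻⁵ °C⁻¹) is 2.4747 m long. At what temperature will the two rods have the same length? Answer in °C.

Equal length when α₁L₁ΔT − α₂L₂ΔT = L₂ − L₁ = 5.50×10⁻³ m
α₁L₁ = 6.91376×10⁻⁵, α₂L₂ = 3.118122×10⁻⁵ → Δ(αL) = 3.795638×10⁻⁵ m/K
ΔT = 5.50×10⁻³ / 3.795638×10⁻⁵ = 144.903 K, so T = 10.1 + 144.903 = 155.003 °C

T = 155.0 °C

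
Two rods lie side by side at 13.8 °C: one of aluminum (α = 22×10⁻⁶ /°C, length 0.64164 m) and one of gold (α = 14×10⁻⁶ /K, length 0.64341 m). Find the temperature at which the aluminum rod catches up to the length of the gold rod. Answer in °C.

L₁(1 + α₁ΔT) = L₂(1 + α₂ΔT) ⇒ ΔT = (L₂ − L₁)/(α₁L₁ − α₂L₂)
L₂ − L₁ = 0.64341 − 0.64164 = 1.77×10⁻³ m
α₁L₁ − α₂L₂ = 22×10⁻⁶×0.64164 − 14×10⁻⁶×0.64341 = 5.10834×10⁻⁶ m/K
ΔT = 1.77×10⁻³ / 5.10834×10⁻⁶ = 346.492 K
T = 13.8 + 346.492 = 360.292 °C

T = 360.3 °C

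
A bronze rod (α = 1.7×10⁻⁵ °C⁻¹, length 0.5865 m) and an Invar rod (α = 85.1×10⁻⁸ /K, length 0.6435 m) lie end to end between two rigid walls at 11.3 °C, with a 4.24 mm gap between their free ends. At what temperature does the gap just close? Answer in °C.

α₁L₁ = 9.9705×10⁻⁶ m/K, α₂L₂ = 5.476185×10⁻⁷ m/K → total 1.05181185×10⁻⁵ m/K
ΔT = g/(α₁L₁+α₂L₂) = 4.24×10⁻³ / 1.05181185×10⁻⁵ = 403.11 K
T = 11.3 + 403.11 = 414.41 °C

T = 414 °C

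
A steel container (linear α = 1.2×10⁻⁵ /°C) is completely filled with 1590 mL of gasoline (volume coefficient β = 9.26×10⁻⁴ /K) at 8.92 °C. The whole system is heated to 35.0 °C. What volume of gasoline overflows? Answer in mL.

The container also expands: β_container ≈ 3α = 3.6×10⁻⁵ /K
Net overflow = V₀(β_liq − 3α_cont)ΔT
β − 3α = 9.26×10⁻⁴ − 3.6×10⁻⁵ = 8.90×10⁻⁴ /K; ΔT = 26.08 K
ΔV = 1590 × 8.90×10⁻⁴ × 26.08 = 36.9 mL

36.9 mL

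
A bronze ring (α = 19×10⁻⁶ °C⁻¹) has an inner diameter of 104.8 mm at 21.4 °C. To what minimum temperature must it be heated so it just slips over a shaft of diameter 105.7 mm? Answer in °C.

T = 473 °C

Required Δd = 105.7 − 104.8 = 0.9 mm
Δd = αd₀ΔT ⇒ ΔT = Δd/(αd₀) = 0.9 / (19×10⁻⁶ × 104.8) = 451.99 K
T_min = 21.4 + 451.99 = 473.39 °C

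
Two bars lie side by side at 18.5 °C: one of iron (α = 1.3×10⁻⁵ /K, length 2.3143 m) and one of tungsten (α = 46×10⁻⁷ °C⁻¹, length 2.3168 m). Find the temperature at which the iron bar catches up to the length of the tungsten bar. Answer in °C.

Equal length when α₁L₁ΔT − α₂L₂ΔT = L₂ − L₁ = 2.50×10⁻³ m
α₁L₁ = 3.00859×10⁻⁵, α₂L₂ = 1.065728×10⁻⁵ → Δ(αL) = 1.942862×10⁻⁵ m/K
ΔT = 2.50×10⁻³ / 1.942862×10⁻⁵ = 128.676 K, so T = 18.5 + 128.676 = 147.176 °C

T = 147.2 °C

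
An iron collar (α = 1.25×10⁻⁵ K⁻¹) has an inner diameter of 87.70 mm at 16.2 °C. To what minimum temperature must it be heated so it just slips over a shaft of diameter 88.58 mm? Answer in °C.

T = 819 °C

Required Δd = 88.58 − 87.70 = 0.88 mm
Δd = αd₀ΔT ⇒ ΔT = Δd/(αd₀) = 0.88 / (1.25×10⁻⁵ × 87.70) = 802.74 K
T_min = 16.2 + 802.74 = 818.94 °C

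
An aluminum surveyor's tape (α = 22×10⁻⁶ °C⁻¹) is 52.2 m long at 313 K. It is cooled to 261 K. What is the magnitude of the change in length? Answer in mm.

ΔL = 59.7 mm

|ΔT| = |261 − 313| = 52 K
ΔL = αL₀ΔT = (22×10⁻⁶)(52.2)(52) = 5.97×10⁻² m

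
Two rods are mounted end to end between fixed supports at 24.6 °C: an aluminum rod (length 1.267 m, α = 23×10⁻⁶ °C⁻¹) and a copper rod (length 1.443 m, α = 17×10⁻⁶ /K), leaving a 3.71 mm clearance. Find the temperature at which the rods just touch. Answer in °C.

T = 93.7 °C

α₁L₁ = 2.9141×10⁻⁵ m/K, α₂L₂ = 2.4531×10⁻⁵ m/K → total 5.3672×10⁻⁵ m/K
ΔT = g/(α₁L₁+α₂L₂) = 3.71×10⁻³ / 5.3672×10⁻⁵ = 69.124 K
T = 24.6 + 69.124 = 93.724 °C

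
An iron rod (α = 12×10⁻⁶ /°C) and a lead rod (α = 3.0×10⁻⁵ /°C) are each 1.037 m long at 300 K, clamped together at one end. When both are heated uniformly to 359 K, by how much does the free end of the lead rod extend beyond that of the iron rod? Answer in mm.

ΔT = 59 K
iron: ΔL = 12×10⁻⁶ × 1.037 m × 59 = 7.3420×10⁻⁴ m = 0.73420 mm
lead: ΔL = 3.0×10⁻⁵ × 1.037 m × 59 = 1.8355×10⁻³ m = 1.8355 mm
difference = 1.8355 − 0.73420 = 1.1013 mm

1.10 mm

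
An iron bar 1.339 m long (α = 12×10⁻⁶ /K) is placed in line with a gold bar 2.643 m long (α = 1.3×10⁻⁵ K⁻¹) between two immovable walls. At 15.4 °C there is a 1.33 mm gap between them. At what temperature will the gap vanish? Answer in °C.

T = 41.8 °C

Gap closes when ΔL₁ + ΔL₂ = 1.33 mm = 1.33×10⁻³ m
(α₁L₁ + α₂L₂)ΔT = g
α₁L₁ + α₂L₂ = 12×10⁻⁶×1.339 + 1.3×10⁻⁵×2.643 = 5.0427×10⁻⁵ m/K
ΔT = 1.33×10⁻³ / 5.0427×10⁻⁵ = 26.375 K
T = 15.4 + 26.375 = 41.775 °C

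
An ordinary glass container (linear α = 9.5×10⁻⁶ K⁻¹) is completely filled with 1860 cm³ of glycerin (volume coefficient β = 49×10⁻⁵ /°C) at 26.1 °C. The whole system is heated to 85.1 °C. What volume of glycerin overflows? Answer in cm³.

The container also expands: β_container ≈ 3α = 2.85×10⁻⁵ /K
Net overflow = V₀(β_liq − 3α_cont)ΔT
β − 3α = 4.90×10⁻⁴ − 2.85×10⁻⁵ = 4.615×10⁻⁴ /K; ΔT = 59.0 K
ΔV = 1860 × 4.615×10⁻⁴ × 59.0 = 50.6 cm³

50.6 cm³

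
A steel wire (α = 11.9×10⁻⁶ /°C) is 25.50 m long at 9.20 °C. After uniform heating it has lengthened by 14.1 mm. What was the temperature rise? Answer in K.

ΔT = 46.5 K

ΔL = αL₀ΔT ⇒ ΔT = ΔL / (αL₀)
ΔT = 14.1×10⁻³ m / (11.9×10⁻⁶ × 25.50 m) = 46.466 K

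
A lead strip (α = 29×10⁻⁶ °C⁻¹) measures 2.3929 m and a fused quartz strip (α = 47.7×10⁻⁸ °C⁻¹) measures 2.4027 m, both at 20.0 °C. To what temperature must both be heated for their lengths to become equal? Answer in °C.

Equal length when α₁L₁ΔT − α₂L₂ΔT = L₂ − L₁ = 9.80×10⁻³ m
α₁L₁ = 6.93941×10⁻⁵, α₂L₂ = 1.1460879×10⁻⁶ → Δ(αL) = 6.82480121×10⁻⁵ m/K
ΔT = 9.80×10⁻³ / 6.82480121×10⁻⁵ = 143.594 K, so T = 20.0 + 143.594 = 163.594 °C

T = 163.6 °C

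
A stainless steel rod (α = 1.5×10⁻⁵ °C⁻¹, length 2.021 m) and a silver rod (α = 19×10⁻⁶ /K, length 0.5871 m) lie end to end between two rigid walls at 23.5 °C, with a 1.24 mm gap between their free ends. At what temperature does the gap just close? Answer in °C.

T = 53.4 °C

Gap closes when ΔL₁ + ΔL₂ = 1.24 mm = 1.24×10⁻³ m
(α₁L₁ + α₂L₂)ΔT = g
α₁L₁ + α₂L₂ = 1.5×10⁻⁵×2.021 + 19×10⁻⁶×0.5871 = 4.14699×10⁻⁵ m/K
ΔT = 1.24×10⁻³ / 4.14699×10⁻⁵ = 29.901 K
T = 23.5 + 29.901 = 53.401 °C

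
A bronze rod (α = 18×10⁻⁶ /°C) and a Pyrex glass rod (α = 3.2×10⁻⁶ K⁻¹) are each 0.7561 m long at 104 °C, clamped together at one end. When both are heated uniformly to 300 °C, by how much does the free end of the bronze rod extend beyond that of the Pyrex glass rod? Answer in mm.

2.19 mm

ΔT = 196 K
bronze: ΔL = 18×10⁻⁶ × 0.7561 m × 196 = 2.6675×10⁻³ m = 2.6675 mm
Pyrex glass: ΔL = 3.2×10⁻⁶ × 0.7561 m × 196 = 4.7423×10⁻⁴ m = 0.47423 mm
difference = 2.6675 − 0.47423 = 2.19327 mm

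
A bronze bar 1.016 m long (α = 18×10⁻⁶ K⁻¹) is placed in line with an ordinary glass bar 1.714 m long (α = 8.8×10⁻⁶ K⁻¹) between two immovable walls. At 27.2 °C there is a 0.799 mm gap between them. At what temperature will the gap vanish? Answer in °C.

T = 51.1 °C

Gap closes when ΔL₁ + ΔL₂ = 0.799 mm = 7.99×10⁻⁴ m
(α₁L₁ + α₂L₂)ΔT = g
α₁L₁ + α₂L₂ = 18×10⁻⁶×1.016 + 8.8×10⁻⁶×1.714 = 3.33712×10⁻⁵ m/K
ΔT = 7.99×10⁻⁴ / 3.33712×10⁻⁵ = 23.943 K
T = 27.2 + 23.943 = 51.143 °C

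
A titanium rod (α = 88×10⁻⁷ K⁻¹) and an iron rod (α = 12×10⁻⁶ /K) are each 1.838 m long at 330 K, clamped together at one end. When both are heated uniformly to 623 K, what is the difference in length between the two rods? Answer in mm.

ΔT = 293 K
titanium: ΔL = 88×10⁻⁷ × 1.838 m × 293 = 4.7391×10⁻³ m = 4.7391 mm
iron: ΔL = 12×10⁻⁶ × 1.838 m × 293 = 6.4624×10⁻³ m = 6.4624 mm
difference = 6.4624 − 4.7391 = 1.7233 mm

1.72 mm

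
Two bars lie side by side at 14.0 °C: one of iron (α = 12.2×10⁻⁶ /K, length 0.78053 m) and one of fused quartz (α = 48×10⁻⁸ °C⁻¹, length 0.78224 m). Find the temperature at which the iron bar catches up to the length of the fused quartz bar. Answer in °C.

Equal length when α₁L₁ΔT − α₂L₂ΔT = L₂ − L₁ = 1.71×10⁻³ m
α₁L₁ = 9.522466×10⁻⁶, α₂L₂ = 3.754752×10⁻⁷ → Δ(αL) = 9.1469908×10⁻⁶ m/K
ΔT = 1.71×10⁻³ / 9.1469908×10⁻⁶ = 186.947 K, so T = 14.0 + 186.947 = 200.947 °C

T = 200.9 °C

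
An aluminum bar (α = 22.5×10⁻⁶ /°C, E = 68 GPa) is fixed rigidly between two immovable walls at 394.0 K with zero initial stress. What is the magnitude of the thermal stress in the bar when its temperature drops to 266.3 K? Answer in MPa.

σ = 195 MPa

Fully constrained: the free strain ε = αΔT is blocked, so σ = Eε = EαΔT.
|ΔT| = 127.7 K
σ = 68.0×10⁹ × 22.5×10⁻⁶ × 127.7 = 1.95×10⁸ Pa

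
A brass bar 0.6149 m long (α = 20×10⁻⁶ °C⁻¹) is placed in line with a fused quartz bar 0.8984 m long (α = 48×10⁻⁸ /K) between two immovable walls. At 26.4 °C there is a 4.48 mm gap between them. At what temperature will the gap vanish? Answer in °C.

α₁L₁ = 1.2298×10⁻⁵ m/K, α₂L₂ = 4.31232×10⁻⁷ m/K → total 1.2729232×10⁻⁵ m/K
ΔT = g/(α₁L₁+α₂L₂) = 4.48×10⁻³ / 1.2729232×10⁻⁵ = 351.95 K
T = 26.4 + 351.95 = 378.35 °C

T = 378 °C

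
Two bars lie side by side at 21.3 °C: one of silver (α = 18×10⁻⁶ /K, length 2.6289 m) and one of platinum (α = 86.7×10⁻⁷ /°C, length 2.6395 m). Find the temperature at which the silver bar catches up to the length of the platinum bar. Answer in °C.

T = 455.1 °C

L₁(1 + α₁ΔT) = L₂(1 + α₂ΔT) ⇒ ΔT = (L₂ − L₁)/(α₁L₁ − α₂L₂)
L₂ − L₁ = 2.6395 − 2.6289 = 1.06×10⁻² m
α₁L₁ − α₂L₂ = 18×10⁻⁶×2.6289 − 86.7×10⁻⁷×2.6395 = 2.4435735×10⁻⁵ m/K
ΔT = 1.06×10⁻² / 2.4435735×10⁻⁵ = 433.791 K
T = 21.3 + 433.791 = 455.091 °C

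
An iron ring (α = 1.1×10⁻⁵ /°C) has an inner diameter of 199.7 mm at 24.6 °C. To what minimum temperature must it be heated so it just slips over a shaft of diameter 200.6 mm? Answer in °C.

T = 434 °C

Required Δd = 200.6 − 199.7 = 0.9 mm
Δd = αd₀ΔT ⇒ ΔT = Δd/(αd₀) = 0.9 / (1.1×10⁻⁵ × 199.7) = 409.71 K
T_min = 24.6 + 409.71 = 434.31 °C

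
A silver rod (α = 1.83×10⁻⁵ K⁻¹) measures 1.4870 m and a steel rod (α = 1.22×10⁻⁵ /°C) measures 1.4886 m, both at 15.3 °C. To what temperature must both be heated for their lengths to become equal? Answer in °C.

T = 192.1 °C

Equal length when α₁L₁ΔT − α₂L₂ΔT = L₂ − L₁ = 1.60×10⁻³ m
α₁L₁ = 2.72121×10⁻⁵, α₂L₂ = 1.816092×10⁻⁵ → Δ(αL) = 9.05118×10⁻⁶ m/K
ΔT = 1.60×10⁻³ / 9.05118×10⁻⁶ = 176.773 K, so T = 15.3 + 176.773 = 192.073 °C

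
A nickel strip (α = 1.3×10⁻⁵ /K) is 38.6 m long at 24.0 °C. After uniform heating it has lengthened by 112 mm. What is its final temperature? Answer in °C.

T = 247 °C

ΔL = αL₀ΔT ⇒ ΔT = ΔL / (αL₀)
ΔT = 112×10⁻³ m / (1.3×10⁻⁵ × 38.6 m) = 223.20 K
T = 24.0 + 223.20 = 247.20 °C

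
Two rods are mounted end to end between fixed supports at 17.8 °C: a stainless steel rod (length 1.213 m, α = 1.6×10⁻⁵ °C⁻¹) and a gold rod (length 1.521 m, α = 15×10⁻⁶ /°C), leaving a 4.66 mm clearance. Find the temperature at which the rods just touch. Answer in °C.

T = 128 °C

α₁L₁ = 1.9408×10⁻⁵ m/K, α₂L₂ = 2.2815×10⁻⁵ m/K → total 4.2223×10⁻⁵ m/K
ΔT = g/(α₁L₁+α₂L₂) = 4.66×10⁻³ / 4.2223×10⁻⁵ = 110.37 K
T = 17.8 + 110.37 = 128.17 °C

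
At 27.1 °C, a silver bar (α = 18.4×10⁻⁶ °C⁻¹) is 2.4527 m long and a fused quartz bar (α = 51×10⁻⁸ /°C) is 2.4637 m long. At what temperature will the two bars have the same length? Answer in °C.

Equal length when α₁L₁ΔT − α₂L₂ΔT = L₂ − L₁ = 1.10×10⁻² m
α₁L₁ = 4.512968×10⁻⁵, α₂L₂ = 1.256487×10⁻⁶ → Δ(αL) = 4.3873193×10⁻⁵ m/K
ΔT = 1.10×10⁻² / 4.3873193×10⁻⁵ = 250.723 K, so T = 27.1 + 250.723 = 277.823 °C

T = 277.8 °C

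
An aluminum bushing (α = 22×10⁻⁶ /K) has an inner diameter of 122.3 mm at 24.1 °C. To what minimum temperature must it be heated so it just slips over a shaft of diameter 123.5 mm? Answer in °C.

T = 470 °C

Required Δd = 123.5 − 122.3 = 1.2 mm
Δd = αd₀ΔT ⇒ ΔT = Δd/(αd₀) = 1.2 / (22×10⁻⁶ × 122.3) = 446.00 K
T_min = 24.1 + 446.00 = 470.10 °C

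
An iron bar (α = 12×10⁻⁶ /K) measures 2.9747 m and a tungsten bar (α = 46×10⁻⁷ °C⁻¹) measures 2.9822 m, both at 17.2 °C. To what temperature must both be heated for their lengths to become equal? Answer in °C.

L₁(1 + α₁ΔT) = L₂(1 + α₂ΔT) ⇒ ΔT = (L₂ − L₁)/(α₁L₁ − α₂L₂)
L₂ − L₁ = 2.9822 − 2.9747 = 7.50×10⁻³ m
α₁L₁ − α₂L₂ = 12×10⁻⁶×2.9747 − 46×10⁻⁷×2.9822 = 2.197828×10⁻⁵ m/K
ΔT = 7.50×10⁻³ / 2.197828×10⁻⁵ = 341.246 K
T = 17.2 + 341.246 = 358.446 °C

T = 358.4 °C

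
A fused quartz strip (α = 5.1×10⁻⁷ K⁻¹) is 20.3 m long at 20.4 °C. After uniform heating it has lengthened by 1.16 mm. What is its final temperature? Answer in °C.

T = 132 °C

ΔL = αL₀ΔT ⇒ ΔT = ΔL / (αL₀)
ΔT = 1.16×10⁻³ m / (5.1×10⁻⁷ × 20.3 m) = 112.04 K
T = 20.4 + 112.04 = 132.44 °C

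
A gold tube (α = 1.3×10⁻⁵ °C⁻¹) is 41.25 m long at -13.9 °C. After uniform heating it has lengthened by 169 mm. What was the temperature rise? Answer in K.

ΔL = αL₀ΔT ⇒ ΔT = ΔL / (αL₀)
ΔT = 169×10⁻³ m / (1.3×10⁻⁵ × 41.25 m) = 315.15 K

ΔT = 315 K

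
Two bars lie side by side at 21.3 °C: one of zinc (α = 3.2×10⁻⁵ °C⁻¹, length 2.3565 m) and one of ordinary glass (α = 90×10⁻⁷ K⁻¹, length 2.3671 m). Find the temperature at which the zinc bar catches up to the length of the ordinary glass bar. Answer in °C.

T = 217.2 °C

L₁(1 + α₁ΔT) = L₂(1 + α₂ΔT) ⇒ ΔT = (L₂ − L₁)/(α₁L₁ − α₂L₂)
L₂ − L₁ = 2.3671 − 2.3565 = 1.06×10⁻² m
α₁L₁ − α₂L₂ = 3.2×10⁻⁵×2.3565 − 90×10⁻⁷×2.3671 = 5.41041×10⁻⁵ m/K
ΔT = 1.06×10⁻² / 5.41041×10⁻⁵ = 195.919 K
T = 21.3 + 195.919 = 217.219 °C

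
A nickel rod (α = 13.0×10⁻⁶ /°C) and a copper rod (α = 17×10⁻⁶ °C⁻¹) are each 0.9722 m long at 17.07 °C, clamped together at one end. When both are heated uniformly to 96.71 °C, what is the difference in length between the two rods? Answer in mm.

ΔT = 79.64 K
nickel: ΔL = 13.0×10⁻⁶ × 0.9722 m × 79.64 = 1.0065×10⁻³ m = 1.0065 mm
copper: ΔL = 17×10⁻⁶ × 0.9722 m × 79.64 = 1.3162×10⁻³ m = 1.3162 mm
difference = 1.3162 − 1.0065 = 0.3097 mm

0.310 mm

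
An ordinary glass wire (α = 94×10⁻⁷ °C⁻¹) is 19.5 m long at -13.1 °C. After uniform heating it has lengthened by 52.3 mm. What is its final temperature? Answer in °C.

ΔL = αL₀ΔT ⇒ ΔT = ΔL / (αL₀)
ΔT = 52.3×10⁻³ m / (94×10⁻⁷ × 19.5 m) = 285.32 K
T = -13.1 + 285.32 = 272.22 °C

T = 272 °C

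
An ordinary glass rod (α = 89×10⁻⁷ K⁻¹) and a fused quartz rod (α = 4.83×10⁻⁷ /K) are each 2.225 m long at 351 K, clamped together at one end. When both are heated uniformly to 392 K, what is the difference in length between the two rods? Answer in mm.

0.768 mm

ΔT = 41 K
ordinary glass: ΔL = 89×10⁻⁷ × 2.225 m × 41 = 8.1190×10⁻⁴ m = 0.81190 mm
fused quartz: ΔL = 4.83×10⁻⁷ × 2.225 m × 41 = 4.4062×10⁻⁵ m = 0.044062 mm
difference = 0.81190 − 0.044062 = 0.767838 mm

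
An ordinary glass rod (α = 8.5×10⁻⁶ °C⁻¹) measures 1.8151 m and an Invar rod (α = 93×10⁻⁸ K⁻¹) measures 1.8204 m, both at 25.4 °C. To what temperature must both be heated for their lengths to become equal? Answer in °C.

Equal length when α₁L₁ΔT − α₂L₂ΔT = L₂ − L₁ = 5.30×10⁻³ m
α₁L₁ = 1.542835×10⁻⁵, α₂L₂ = 1.692972×10⁻⁶ → Δ(αL) = 1.3735378×10⁻⁵ m/K
ΔT = 5.30×10⁻³ / 1.3735378×10⁻⁵ = 385.865 K, so T = 25.4 + 385.865 = 411.265 °C

T = 411.3 °C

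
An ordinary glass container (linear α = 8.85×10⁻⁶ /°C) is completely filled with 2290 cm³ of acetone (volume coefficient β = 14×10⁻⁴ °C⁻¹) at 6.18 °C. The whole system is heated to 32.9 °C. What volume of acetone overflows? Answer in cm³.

84.0 cm³

The container also expands: β_container ≈ 3α = 2.655×10⁻⁵ /K
Net overflow = V₀(β_liq − 3α_cont)ΔT
β − 3α = 1.40×10⁻³ − 2.655×10⁻⁵ = 1.37345×10⁻³ /K; ΔT = 26.72 K
ΔV = 2290 × 1.37345×10⁻³ × 26.72 = 84.0 cm³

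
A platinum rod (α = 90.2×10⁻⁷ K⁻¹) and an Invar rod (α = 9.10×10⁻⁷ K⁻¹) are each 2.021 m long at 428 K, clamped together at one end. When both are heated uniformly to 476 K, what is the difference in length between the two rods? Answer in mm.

0.787 mm

ΔT = 48 K
platinum: ΔL = 90.2×10⁻⁷ × 2.021 m × 48 = 8.7501×10⁻⁴ m = 0.87501 mm
Invar: ΔL = 9.10×10⁻⁷ × 2.021 m × 48 = 8.8277×10⁻⁵ m = 0.088277 mm
difference = 0.87501 − 0.088277 = 0.786733 mm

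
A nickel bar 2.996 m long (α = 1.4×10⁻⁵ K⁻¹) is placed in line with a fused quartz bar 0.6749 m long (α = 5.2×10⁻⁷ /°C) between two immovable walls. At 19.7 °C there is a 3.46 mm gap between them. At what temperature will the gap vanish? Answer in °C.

α₁L₁ = 4.1944×10⁻⁵ m/K, α₂L₂ = 3.50948×10⁻⁷ m/K → total 4.2294948×10⁻⁵ m/K
ΔT = g/(α₁L₁+α₂L₂) = 3.46×10⁻³ / 4.2294948×10⁻⁵ = 81.81 K
T = 19.7 + 81.81 = 101.51 °C

T = 102 °C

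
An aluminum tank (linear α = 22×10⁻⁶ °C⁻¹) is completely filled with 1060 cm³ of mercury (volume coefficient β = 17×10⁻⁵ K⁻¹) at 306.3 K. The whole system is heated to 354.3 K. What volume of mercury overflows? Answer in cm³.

5.29 cm³

The tank also expands: β_container ≈ 3α = 6.6×10⁻⁵ /K
Net overflow = V₀(β_liq − 3α_cont)ΔT
β − 3α = 1.70×10⁻⁴ − 6.6×10⁻⁵ = 1.04×10⁻⁴ /K; ΔT = 48.0 K
ΔV = 1060 × 1.04×10⁻⁴ × 48.0 = 5.29 cm³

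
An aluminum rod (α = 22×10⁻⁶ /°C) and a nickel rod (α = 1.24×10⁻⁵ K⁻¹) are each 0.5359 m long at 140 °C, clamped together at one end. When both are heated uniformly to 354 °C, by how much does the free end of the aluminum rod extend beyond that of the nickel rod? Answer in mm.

ΔT = 214 K
aluminum: ΔL = 22×10⁻⁶ × 0.5359 m × 214 = 2.5230×10⁻³ m = 2.5230 mm
nickel: ΔL = 1.24×10⁻⁵ × 0.5359 m × 214 = 1.4221×10⁻³ m = 1.4221 mm
difference = 2.5230 − 1.4221 = 1.1009 mm

1.10 mm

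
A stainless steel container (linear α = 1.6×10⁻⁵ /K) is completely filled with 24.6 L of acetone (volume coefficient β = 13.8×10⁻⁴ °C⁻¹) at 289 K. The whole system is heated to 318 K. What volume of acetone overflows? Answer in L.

The container also expands: β_container ≈ 3α = 4.8×10⁻⁵ /K
Net overflow = V₀(β_liq − 3α_cont)ΔT
β − 3α = 1.38×10⁻³ − 4.8×10⁻⁵ = 1.332×10⁻³ /K; ΔT = 29 K
ΔV = 24.6 × 1.332×10⁻³ × 29 = 0.950 L

0.950 L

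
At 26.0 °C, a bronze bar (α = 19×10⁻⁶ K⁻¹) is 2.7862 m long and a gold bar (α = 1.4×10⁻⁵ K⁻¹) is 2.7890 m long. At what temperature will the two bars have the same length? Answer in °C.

T = 227.6 °C

L₁(1 + α₁ΔT) = L₂(1 + α₂ΔT) ⇒ ΔT = (L₂ − L₁)/(α₁L₁ − α₂L₂)
L₂ − L₁ = 2.7890 − 2.7862 = 2.80×10⁻³ m
α₁L₁ − α₂L₂ = 19×10⁻⁶×2.7862 − 1.4×10⁻⁵×2.7890 = 1.38918×10⁻⁵ m/K
ΔT = 2.80×10⁻³ / 1.38918×10⁻⁵ = 201.558 K
T = 26.0 + 201.558 = 227.558 °C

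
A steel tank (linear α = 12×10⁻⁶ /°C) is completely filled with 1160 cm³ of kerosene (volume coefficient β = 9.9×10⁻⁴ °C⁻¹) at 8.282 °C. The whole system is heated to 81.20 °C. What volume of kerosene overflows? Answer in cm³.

80.7 cm³

The tank also expands: β_container ≈ 3α = 3.6×10⁻⁵ /K
Net overflow = V₀(β_liq − 3α_cont)ΔT
β − 3α = 9.90×10⁻⁴ − 3.6×10⁻⁵ = 9.54×10⁻⁴ /K; ΔT = 72.918 K
ΔV = 1160 × 9.54×10⁻⁴ × 72.918 = 80.7 cm³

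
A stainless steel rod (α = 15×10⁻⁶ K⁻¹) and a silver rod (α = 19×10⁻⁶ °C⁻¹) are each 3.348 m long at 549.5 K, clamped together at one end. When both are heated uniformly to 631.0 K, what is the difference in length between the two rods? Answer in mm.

1.09 mm

ΔT = 81.5 K
stainless steel: ΔL = 15×10⁻⁶ × 3.348 m × 81.5 = 4.0929×10⁻³ m = 4.0929 mm
silver: ΔL = 19×10⁻⁶ × 3.348 m × 81.5 = 5.1844×10⁻³ m = 5.1844 mm
difference = 5.1844 − 4.0929 = 1.0915 mm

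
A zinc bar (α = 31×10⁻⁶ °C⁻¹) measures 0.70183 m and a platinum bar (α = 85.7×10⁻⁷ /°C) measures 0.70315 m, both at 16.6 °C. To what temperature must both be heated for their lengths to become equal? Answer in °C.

T = 100.5 °C

L₁(1 + α₁ΔT) = L₂(1 + α₂ΔT) ⇒ ΔT = (L₂ − L₁)/(α₁L₁ − α₂L₂)
L₂ − L₁ = 0.70315 − 0.70183 = 1.32×10⁻³ m
α₁L₁ − α₂L₂ = 31×10⁻⁶×0.70183 − 85.7×10⁻⁷×0.70315 = 1.57307345×10⁻⁵ m/K
ΔT = 1.32×10⁻³ / 1.57307345×10⁻⁵ = 83.912 K
T = 16.6 + 83.912 = 100.512 °C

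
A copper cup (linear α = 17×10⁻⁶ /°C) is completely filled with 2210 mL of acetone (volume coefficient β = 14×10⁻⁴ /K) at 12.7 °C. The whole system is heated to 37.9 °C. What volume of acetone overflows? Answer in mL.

75.1 mL

The cup also expands: β_container ≈ 3α = 5.1×10⁻⁵ /K
Net overflow = V₀(β_liq − 3α_cont)ΔT
β − 3α = 1.40×10⁻³ − 5.1×10⁻⁵ = 1.349×10⁻³ /K; ΔT = 25.2 K
ΔV = 2210 × 1.349×10⁻³ × 25.2 = 75.1 mL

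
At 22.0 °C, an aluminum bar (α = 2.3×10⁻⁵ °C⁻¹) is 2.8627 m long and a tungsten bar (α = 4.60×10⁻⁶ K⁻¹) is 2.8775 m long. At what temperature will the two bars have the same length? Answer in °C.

Equal length when α₁L₁ΔT − α₂L₂ΔT = L₂ − L₁ = 1.48×10⁻² m
α₁L₁ = 6.58421×10⁻⁵, α₂L₂ = 1.32365×10⁻⁵ → Δ(αL) = 5.26056×10⁻⁵ m/K
ΔT = 1.48×10⁻² / 5.26056×10⁻⁵ = 281.339 K, so T = 22.0 + 281.339 = 303.339 °C

T = 303.3 °C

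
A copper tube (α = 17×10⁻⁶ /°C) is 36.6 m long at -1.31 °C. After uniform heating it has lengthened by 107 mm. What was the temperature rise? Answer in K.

ΔL = αL₀ΔT ⇒ ΔT = ΔL / (αL₀)
ΔT = 107×10⁻³ m / (17×10⁻⁶ × 36.6 m) = 171.97 K

ΔT = 172 K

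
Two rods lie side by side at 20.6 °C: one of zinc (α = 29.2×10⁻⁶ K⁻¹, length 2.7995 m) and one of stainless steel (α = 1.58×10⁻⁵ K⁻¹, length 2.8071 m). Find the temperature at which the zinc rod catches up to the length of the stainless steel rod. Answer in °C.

T = 223.8 °C

L₁(1 + α₁ΔT) = L₂(1 + α₂ΔT) ⇒ ΔT = (L₂ − L₁)/(α₁L₁ − α₂L₂)
L₂ − L₁ = 2.8071 − 2.7995 = 7.60×10⁻³ m
α₁L₁ − α₂L₂ = 29.2×10⁻⁶×2.7995 − 1.58×10⁻⁵×2.8071 = 3.739322×10⁻⁵ m/K
ΔT = 7.60×10⁻³ / 3.739322×10⁻⁵ = 203.245 K
T = 20.6 + 203.245 = 223.845 °C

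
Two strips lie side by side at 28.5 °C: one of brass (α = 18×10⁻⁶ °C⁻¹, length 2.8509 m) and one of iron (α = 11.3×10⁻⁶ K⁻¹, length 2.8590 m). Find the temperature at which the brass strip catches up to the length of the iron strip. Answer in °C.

L₁(1 + α₁ΔT) = L₂(1 + α₂ΔT) ⇒ ΔT = (L₂ − L₁)/(α₁L₁ − α₂L₂)
L₂ − L₁ = 2.8590 − 2.8509 = 8.10×10⁻³ m
α₁L₁ − α₂L₂ = 18×10⁻⁶×2.8509 − 11.3×10⁻⁶×2.8590 = 1.90095×10⁻⁵ m/K
ΔT = 8.10×10⁻³ / 1.90095×10⁻⁵ = 426.103 K
T = 28.5 + 426.103 = 454.603 °C

T = 454.6 °C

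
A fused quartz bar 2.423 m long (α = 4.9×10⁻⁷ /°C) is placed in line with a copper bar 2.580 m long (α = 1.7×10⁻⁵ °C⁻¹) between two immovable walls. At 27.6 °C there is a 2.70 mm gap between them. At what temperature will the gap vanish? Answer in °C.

α₁L₁ = 1.18727×10⁻⁶ m/K, α₂L₂ = 4.386×10⁻⁵ m/K → total 4.504727×10⁻⁵ m/K
ΔT = g/(α₁L₁+α₂L₂) = 2.70×10⁻³ / 4.504727×10⁻⁵ = 59.937 K
T = 27.6 + 59.937 = 87.537 °C

T = 87.5 °C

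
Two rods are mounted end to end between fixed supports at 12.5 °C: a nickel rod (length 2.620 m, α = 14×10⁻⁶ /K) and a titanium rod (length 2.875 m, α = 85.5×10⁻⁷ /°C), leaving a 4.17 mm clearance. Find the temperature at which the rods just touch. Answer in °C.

α₁L₁ = 3.668×10⁻⁵ m/K, α₂L₂ = 2.458125×10⁻⁵ m/K → total 6.126125×10⁻⁵ m/K
ΔT = g/(α₁L₁+α₂L₂) = 4.17×10⁻³ / 6.126125×10⁻⁵ = 68.069 K
T = 12.5 + 68.069 = 80.569 °C

T = 80.6 °C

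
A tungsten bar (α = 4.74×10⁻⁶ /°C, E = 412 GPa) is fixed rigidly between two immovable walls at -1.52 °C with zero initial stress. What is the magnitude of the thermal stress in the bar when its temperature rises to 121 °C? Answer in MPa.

Fully constrained: the free strain ε = αΔT is blocked, so σ = Eε = EαΔT.
|ΔT| = 122.52 K
σ = 412×10⁹ × 4.74×10⁻⁶ × 122.52 = 2.39×10⁸ Pa

σ = 239 MPa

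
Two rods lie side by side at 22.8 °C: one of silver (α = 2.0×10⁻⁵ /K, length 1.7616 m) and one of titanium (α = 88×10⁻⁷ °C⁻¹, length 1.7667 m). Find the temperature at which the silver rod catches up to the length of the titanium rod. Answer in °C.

T = 281.9 °C

L₁(1 + α₁ΔT) = L₂(1 + α₂ΔT) ⇒ ΔT = (L₂ − L₁)/(α₁L₁ − α₂L₂)
L₂ − L₁ = 1.7667 − 1.7616 = 5.10×10⁻³ m
α₁L₁ − α₂L₂ = 2.0×10⁻⁵×1.7616 − 88×10⁻⁷×1.7667 = 1.968504×10⁻⁵ m/K
ΔT = 5.10×10⁻³ / 1.968504×10⁻⁵ = 259.080 K
T = 22.8 + 259.080 = 281.880 °C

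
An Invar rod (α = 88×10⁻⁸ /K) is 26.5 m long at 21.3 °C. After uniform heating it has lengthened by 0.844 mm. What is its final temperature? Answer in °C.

T = 57.5 °C

ΔL = αL₀ΔT ⇒ ΔT = ΔL / (αL₀)
ΔT = 0.844×10⁻³ m / (88×10⁻⁸ × 26.5 m) = 36.192 K
T = 21.3 + 36.192 = 57.492 °C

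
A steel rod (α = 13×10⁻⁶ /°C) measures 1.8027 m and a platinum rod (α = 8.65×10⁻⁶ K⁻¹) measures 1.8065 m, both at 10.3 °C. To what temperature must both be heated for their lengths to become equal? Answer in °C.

L₁(1 + α₁ΔT) = L₂(1 + α₂ΔT) ⇒ ΔT = (L₂ − L₁)/(α₁L₁ − α₂L₂)
L₂ − L₁ = 1.8065 − 1.8027 = 3.80×10⁻³ m
α₁L₁ − α₂L₂ = 13×10⁻⁶×1.8027 − 8.65×10⁻⁶×1.8065 = 7.808875×10⁻⁶ m/K
ΔT = 3.80×10⁻³ / 7.808875×10⁻⁶ = 486.626 K
T = 10.3 + 486.626 = 496.926 °C

T = 496.9 °C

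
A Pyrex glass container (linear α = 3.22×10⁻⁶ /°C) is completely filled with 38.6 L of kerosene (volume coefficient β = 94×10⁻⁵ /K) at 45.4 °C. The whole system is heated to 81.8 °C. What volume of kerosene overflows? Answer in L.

The container also expands: β_container ≈ 3α = 9.66×10⁻⁶ /K
Net overflow = V₀(β_liq − 3α_cont)ΔT
β − 3α = 9.40×10⁻⁴ − 9.66×10⁻⁶ = 9.3034×10⁻⁴ /K; ΔT = 36.4 K
ΔV = 38.6 × 9.3034×10⁻⁴ × 36.4 = 1.31 L

1.31 L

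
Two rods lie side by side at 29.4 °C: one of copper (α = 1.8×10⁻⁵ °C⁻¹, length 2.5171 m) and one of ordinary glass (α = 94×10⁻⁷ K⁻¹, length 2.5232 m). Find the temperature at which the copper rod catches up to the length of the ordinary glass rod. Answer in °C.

Equal length when α₁L₁ΔT − α₂L₂ΔT = L₂ − L₁ = 6.10×10⁻³ m
α₁L₁ = 4.53078×10⁻⁵, α₂L₂ = 2.371808×10⁻⁵ → Δ(αL) = 2.158972×10⁻⁵ m/K
ΔT = 6.10×10⁻³ / 2.158972×10⁻⁵ = 282.542 K, so T = 29.4 + 282.542 = 311.942 °C

T = 311.9 °C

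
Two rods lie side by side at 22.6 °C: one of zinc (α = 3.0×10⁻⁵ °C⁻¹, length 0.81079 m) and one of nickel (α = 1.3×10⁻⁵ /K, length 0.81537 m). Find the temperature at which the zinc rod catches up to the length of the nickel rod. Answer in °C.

T = 356.3 °C

Equal length when α₁L₁ΔT − α₂L₂ΔT = L₂ − L₁ = 4.58×10⁻³ m
α₁L₁ = 2.43237×10⁻⁵, α₂L₂ = 1.059981×10⁻⁵ → Δ(αL) = 1.372389×10⁻⁵ m/K
ΔT = 4.58×10⁻³ / 1.372389×10⁻⁵ = 333.725 K, so T = 22.6 + 333.725 = 356.325 °C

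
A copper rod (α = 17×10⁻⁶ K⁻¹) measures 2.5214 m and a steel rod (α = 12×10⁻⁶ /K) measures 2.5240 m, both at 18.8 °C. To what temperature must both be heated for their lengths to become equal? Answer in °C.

L₁(1 + α₁ΔT) = L₂(1 + α₂ΔT) ⇒ ΔT = (L₂ − L₁)/(α₁L₁ − α₂L₂)
L₂ − L₁ = 2.5240 − 2.5214 = 2.60×10⁻³ m
α₁L₁ − α₂L₂ = 17×10⁻⁶×2.5214 − 12×10⁻⁶×2.5240 = 1.25758×10⁻⁵ m/K
ΔT = 2.60×10⁻³ / 1.25758×10⁻⁵ = 206.746 K
T = 18.8 + 206.746 = 225.546 °C

T = 225.5 °C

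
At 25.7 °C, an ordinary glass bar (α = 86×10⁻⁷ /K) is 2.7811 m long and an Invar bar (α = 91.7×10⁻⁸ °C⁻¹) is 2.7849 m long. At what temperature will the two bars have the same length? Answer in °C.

T = 203.6 °C

L₁(1 + α₁ΔT) = L₂(1 + α₂ΔT) ⇒ ΔT = (L₂ − L₁)/(α₁L₁ − α₂L₂)
L₂ − L₁ = 2.7849 − 2.7811 = 3.80×10⁻³ m
α₁L₁ − α₂L₂ = 86×10⁻⁷×2.7811 − 91.7×10⁻⁸×2.7849 = 2.13637067×10⁻⁵ m/K
ΔT = 3.80×10⁻³ / 2.13637067×10⁻⁵ = 177.872 K
T = 25.7 + 177.872 = 203.572 °C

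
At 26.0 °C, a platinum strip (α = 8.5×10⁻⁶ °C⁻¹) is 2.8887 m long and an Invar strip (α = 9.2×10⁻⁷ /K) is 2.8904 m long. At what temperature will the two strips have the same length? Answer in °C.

Equal length when α₁L₁ΔT − α₂L₂ΔT = L₂ − L₁ = 1.70×10⁻³ m
α₁L₁ = 2.455395×10⁻⁵, α₂L₂ = 2.659168×10⁻⁶ → Δ(αL) = 2.1894782×10⁻⁵ m/K
ΔT = 1.70×10⁻³ / 2.1894782×10⁻⁵ = 77.644 K, so T = 26.0 + 77.644 = 103.644 °C

T = 103.6 °C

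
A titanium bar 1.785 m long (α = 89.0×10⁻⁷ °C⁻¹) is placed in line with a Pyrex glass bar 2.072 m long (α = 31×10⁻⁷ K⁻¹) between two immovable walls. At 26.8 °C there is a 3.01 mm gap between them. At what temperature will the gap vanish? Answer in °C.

α₁L₁ = 1.58865×10⁻⁵ m/K, α₂L₂ = 6.4232×10⁻⁶ m/K → total 2.23097×10⁻⁵ m/K
ΔT = g/(α₁L₁+α₂L₂) = 3.01×10⁻³ / 2.23097×10⁻⁵ = 134.92 K
T = 26.8 + 134.92 = 161.72 °C

T = 162 °C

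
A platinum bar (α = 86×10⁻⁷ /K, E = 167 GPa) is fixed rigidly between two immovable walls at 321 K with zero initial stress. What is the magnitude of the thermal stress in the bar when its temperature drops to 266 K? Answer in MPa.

σ = 79.0 MPa

Fully constrained: the free strain ε = αΔT is blocked, so σ = Eε = EαΔT.
|ΔT| = 55 K
σ = 167×10⁹ × 86×10⁻⁷ × 55 = 7.90×10⁷ Pa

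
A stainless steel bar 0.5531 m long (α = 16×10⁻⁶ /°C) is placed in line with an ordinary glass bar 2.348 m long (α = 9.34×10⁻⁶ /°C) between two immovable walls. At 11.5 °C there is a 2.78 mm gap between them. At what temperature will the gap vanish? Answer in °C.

T = 102 °C

α₁L₁ = 8.8496×10⁻⁶ m/K, α₂L₂ = 2.193032×10⁻⁵ m/K → total 3.077992×10⁻⁵ m/K
ΔT = g/(α₁L₁+α₂L₂) = 2.78×10⁻³ / 3.077992×10⁻⁵ = 90.32 K
T = 11.5 + 90.32 = 101.82 °C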